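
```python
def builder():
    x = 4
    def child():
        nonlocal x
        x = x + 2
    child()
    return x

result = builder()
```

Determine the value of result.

Step 1: builder() sets x = 4.
Step 2: child() uses nonlocal to modify x in builder's scope: x = 4 + 2 = 6.
Step 3: builder() returns the modified x = 6

The answer is 6.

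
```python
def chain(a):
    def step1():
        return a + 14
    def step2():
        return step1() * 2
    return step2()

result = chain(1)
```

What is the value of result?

Step 1: chain(1) captures a = 1.
Step 2: step2() calls step1() which returns 1 + 14 = 15.
Step 3: step2() returns 15 * 2 = 30

The answer is 30.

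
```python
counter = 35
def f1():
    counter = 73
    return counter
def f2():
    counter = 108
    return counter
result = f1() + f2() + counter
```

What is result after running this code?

Step 1: Each function shadows global counter with its own local.
Step 2: f1() returns 73, f2() returns 108.
Step 3: Global counter = 35 is unchanged. result = 73 + 108 + 35 = 216

The answer is 216.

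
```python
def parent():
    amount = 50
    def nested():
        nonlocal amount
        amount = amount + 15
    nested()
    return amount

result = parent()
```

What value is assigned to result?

Step 1: parent() sets amount = 50.
Step 2: nested() uses nonlocal to modify amount in parent's scope: amount = 50 + 15 = 65.
Step 3: parent() returns the modified amount = 65

The answer is 65.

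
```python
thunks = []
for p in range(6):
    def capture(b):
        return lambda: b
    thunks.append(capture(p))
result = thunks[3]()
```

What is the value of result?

Step 1: capture(p) creates a new scope capturing b = p at call time.
Step 2: thunks[3] = capture(3), so its lambda captures b = 3.
Step 3: result = 3 (closure factory fixes late binding)

The answer is 3.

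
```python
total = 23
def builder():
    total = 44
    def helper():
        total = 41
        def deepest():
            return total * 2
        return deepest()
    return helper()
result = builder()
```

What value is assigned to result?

Step 1: deepest() looks up total through LEGB: not local, finds total = 41 in enclosing helper().
Step 2: Returns 41 * 2 = 82.
Step 3: result = 82

The answer is 82.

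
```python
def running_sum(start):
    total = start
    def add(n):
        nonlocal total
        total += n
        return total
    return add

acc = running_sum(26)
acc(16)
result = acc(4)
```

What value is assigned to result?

Step 1: running_sum(26) creates closure with total = 26.
Step 2: First acc(16): total = 26 + 16 = 42.
Step 3: Second acc(4): total = 42 + 4 = 46. result = 46

The answer is 46.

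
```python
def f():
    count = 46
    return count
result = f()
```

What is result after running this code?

Step 1: f() defines count = 46 in its local scope.
Step 2: return count finds the local variable count = 46.
Step 3: result = 46

The answer is 46.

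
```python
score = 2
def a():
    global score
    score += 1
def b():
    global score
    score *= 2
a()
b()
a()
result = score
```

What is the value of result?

Step 1: score = 2.
Step 2: a(): score = 2 + 1 = 3.
Step 3: b(): score = 3 * 2 = 6.
Step 4: a(): score = 6 + 1 = 7

The answer is 7.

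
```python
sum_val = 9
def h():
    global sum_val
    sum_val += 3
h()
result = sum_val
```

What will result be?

Step 1: sum_val = 9 globally.
Step 2: h() modifies global sum_val: sum_val += 3 = 12.
Step 3: result = 12

The answer is 12.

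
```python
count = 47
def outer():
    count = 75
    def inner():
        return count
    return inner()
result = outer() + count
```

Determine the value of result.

Step 1: Global count = 47. outer() shadows with count = 75.
Step 2: inner() returns enclosing count = 75. outer() = 75.
Step 3: result = 75 + global count (47) = 122

The answer is 122.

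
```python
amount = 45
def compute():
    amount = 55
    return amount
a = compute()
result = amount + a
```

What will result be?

Step 1: Global amount = 45. compute() returns local amount = 55.
Step 2: a = 55. Global amount still = 45.
Step 3: result = 45 + 55 = 100

The answer is 100.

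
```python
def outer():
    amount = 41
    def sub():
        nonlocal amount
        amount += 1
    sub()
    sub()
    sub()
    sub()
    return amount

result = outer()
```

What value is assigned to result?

Step 1: amount starts at 41.
Step 2: sub() is called 4 times, each adding 1.
Step 3: amount = 41 + 1 * 4 = 45

The answer is 45.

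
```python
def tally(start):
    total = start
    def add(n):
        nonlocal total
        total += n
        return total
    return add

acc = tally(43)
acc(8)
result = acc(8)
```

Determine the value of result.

Step 1: tally(43) creates closure with total = 43.
Step 2: First acc(8): total = 43 + 8 = 51.
Step 3: Second acc(8): total = 51 + 8 = 59. result = 59

The answer is 59.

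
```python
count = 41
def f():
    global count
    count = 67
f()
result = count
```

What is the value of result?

Step 1: count = 41 globally.
Step 2: f() declares global count and sets it to 67.
Step 3: After f(), global count = 67. result = 67

The answer is 67.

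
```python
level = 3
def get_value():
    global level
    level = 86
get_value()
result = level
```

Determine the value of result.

Step 1: level = 3 globally.
Step 2: get_value() declares global level and sets it to 86.
Step 3: After get_value(), global level = 86. result = 86

The answer is 86.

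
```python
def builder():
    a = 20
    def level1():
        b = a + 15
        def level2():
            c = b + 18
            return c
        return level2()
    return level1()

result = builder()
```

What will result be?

Step 1: a = 20. b = a + 15 = 35.
Step 2: c = b + 18 = 35 + 18 = 53.
Step 3: result = 53

The answer is 53.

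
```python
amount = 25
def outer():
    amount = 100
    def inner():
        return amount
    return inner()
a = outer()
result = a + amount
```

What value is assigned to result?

Step 1: outer() has local amount = 100. inner() reads from enclosing.
Step 2: outer() returns 100. Global amount = 25 unchanged.
Step 3: result = 100 + 25 = 125

The answer is 125.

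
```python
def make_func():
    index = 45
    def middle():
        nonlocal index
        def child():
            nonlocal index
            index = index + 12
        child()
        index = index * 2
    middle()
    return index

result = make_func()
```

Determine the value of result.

Step 1: index = 45.
Step 2: child() adds 12: index = 45 + 12 = 57.
Step 3: middle() doubles: index = 57 * 2 = 114.
Step 4: result = 114

The answer is 114.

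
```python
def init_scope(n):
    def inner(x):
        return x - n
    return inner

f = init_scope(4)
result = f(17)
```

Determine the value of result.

Step 1: init_scope(4) creates a closure capturing n = 4.
Step 2: f(17) computes 17 - 4 = 13.
Step 3: result = 13

The answer is 13.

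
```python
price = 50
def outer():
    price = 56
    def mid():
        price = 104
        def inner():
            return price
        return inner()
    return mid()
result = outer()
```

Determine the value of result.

Step 1: Three levels of shadowing: global 50, outer 56, mid 104.
Step 2: inner() finds price = 104 in enclosing mid() scope.
Step 3: result = 104

The answer is 104.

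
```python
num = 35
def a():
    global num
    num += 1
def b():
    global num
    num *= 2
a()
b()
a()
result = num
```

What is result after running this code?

Step 1: num = 35.
Step 2: a(): num = 35 + 1 = 36.
Step 3: b(): num = 36 * 2 = 72.
Step 4: a(): num = 72 + 1 = 73

The answer is 73.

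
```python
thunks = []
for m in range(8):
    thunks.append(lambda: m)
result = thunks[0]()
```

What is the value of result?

Step 1: The loop creates 8 lambdas, all referencing the same variable m.
Step 2: After the loop, m = 7 (final value).
Step 3: thunks[0]() looks up m at call time and finds 7. This is the late binding gotcha. result = 7

The answer is 7.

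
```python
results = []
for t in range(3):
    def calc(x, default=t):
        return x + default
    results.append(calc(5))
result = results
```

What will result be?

Step 1: Default argument default=t is evaluated at function definition time.
Step 2: Each iteration creates calc with default = current t value.
Step 3: calc(5) returns 5 + default. results = [5, 6, 7]

The answer is [5, 6, 7].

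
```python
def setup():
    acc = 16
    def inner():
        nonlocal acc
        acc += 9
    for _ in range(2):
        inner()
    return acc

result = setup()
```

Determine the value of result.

Step 1: acc = 16.
Step 2: inner() is called 2 times in a loop, each adding 9 via nonlocal.
Step 3: acc = 16 + 9 * 2 = 34

The answer is 34.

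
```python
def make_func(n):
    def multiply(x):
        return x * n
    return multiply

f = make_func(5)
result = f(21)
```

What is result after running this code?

Step 1: make_func(5) returns multiply closure with n = 5.
Step 2: f(21) computes 21 * 5 = 105.
Step 3: result = 105

The answer is 105.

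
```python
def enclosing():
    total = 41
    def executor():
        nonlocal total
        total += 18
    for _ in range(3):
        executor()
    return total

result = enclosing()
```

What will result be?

Step 1: total = 41.
Step 2: executor() is called 3 times in a loop, each adding 18 via nonlocal.
Step 3: total = 41 + 18 * 3 = 95

The answer is 95.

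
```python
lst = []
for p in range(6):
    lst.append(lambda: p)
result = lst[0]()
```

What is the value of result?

Step 1: The loop creates 6 lambdas, all referencing the same variable p.
Step 2: After the loop, p = 5 (final value).
Step 3: lst[0]() looks up p at call time and finds 5. This is the late binding gotcha. result = 5

The answer is 5.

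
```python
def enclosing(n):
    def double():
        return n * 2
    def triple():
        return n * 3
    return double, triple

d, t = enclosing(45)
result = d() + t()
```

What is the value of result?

Step 1: Both closures capture the same n = 45.
Step 2: d() = 45 * 2 = 90, t() = 45 * 3 = 135.
Step 3: result = 90 + 135 = 225

The answer is 225.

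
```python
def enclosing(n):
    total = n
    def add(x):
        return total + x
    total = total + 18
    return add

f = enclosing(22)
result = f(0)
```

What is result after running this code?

Step 1: enclosing(22) sets total = 22, then total = 22 + 18 = 40.
Step 2: Closures capture by reference, so add sees total = 40.
Step 3: f(0) returns 40 + 0 = 40

The answer is 40.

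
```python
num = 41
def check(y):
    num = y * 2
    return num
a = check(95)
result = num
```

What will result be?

Step 1: Global num = 41.
Step 2: check(95) creates local num = 95 * 2 = 190.
Step 3: Global num unchanged because no global keyword. result = 41

The answer is 41.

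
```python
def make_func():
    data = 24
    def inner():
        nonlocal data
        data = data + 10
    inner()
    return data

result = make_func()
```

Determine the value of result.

Step 1: make_func() sets data = 24.
Step 2: inner() uses nonlocal to modify data in make_func's scope: data = 24 + 10 = 34.
Step 3: make_func() returns the modified data = 34

The answer is 34.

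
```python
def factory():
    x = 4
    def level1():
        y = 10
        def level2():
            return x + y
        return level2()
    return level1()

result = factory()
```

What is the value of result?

Step 1: x = 4 in factory. y = 10 in level1.
Step 2: level2() reads x = 4 and y = 10 from enclosing scopes.
Step 3: result = 4 + 10 = 14

The answer is 14.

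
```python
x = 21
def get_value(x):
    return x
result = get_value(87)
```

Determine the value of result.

Step 1: Global x = 21.
Step 2: get_value(87) takes parameter x = 87, which shadows the global.
Step 3: result = 87

The answer is 87.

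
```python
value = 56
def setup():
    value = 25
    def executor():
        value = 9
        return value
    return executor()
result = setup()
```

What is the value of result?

Step 1: Three scopes define value: global (56), setup (25), executor (9).
Step 2: executor() has its own local value = 9, which shadows both enclosing and global.
Step 3: result = 9 (local wins in LEGB)

The answer is 9.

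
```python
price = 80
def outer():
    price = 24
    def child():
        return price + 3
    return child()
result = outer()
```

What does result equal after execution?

Step 1: outer() shadows global price with price = 24.
Step 2: child() finds price = 24 in enclosing scope, computes 24 + 3 = 27.
Step 3: result = 27

The answer is 27.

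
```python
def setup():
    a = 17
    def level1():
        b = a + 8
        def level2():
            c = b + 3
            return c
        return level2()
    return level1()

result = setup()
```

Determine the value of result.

Step 1: a = 17. b = a + 8 = 25.
Step 2: c = b + 3 = 25 + 3 = 28.
Step 3: result = 28

The answer is 28.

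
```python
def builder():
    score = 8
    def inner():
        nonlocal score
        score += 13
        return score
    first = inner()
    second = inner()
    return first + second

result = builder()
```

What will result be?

Step 1: score starts at 8.
Step 2: First call: score = 8 + 13 = 21, returns 21.
Step 3: Second call: score = 21 + 13 = 34, returns 34.
Step 4: result = 21 + 34 = 55

The answer is 55.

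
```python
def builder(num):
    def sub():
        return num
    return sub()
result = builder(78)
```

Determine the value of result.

Step 1: builder(78) binds parameter num = 78.
Step 2: sub() looks up num in enclosing scope and finds the parameter num = 78.
Step 3: result = 78

The answer is 78.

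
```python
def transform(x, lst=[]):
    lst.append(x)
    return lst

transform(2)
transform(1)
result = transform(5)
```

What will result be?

Step 1: Mutable default argument gotcha! The list [] is created once.
Step 2: Each call appends to the SAME list: [2], [2, 1], [2, 1, 5].
Step 3: result = [2, 1, 5]

The answer is [2, 1, 5].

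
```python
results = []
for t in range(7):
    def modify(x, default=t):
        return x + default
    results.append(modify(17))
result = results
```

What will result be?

Step 1: Default argument default=t is evaluated at function definition time.
Step 2: Each iteration creates modify with default = current t value.
Step 3: modify(17) returns 17 + default. results = [17, 18, 19, 20, 21, 22, 23]

The answer is [17, 18, 19, 20, 21, 22, 23].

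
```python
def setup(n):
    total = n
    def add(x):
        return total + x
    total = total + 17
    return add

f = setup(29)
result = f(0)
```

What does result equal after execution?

Step 1: setup(29) sets total = 29, then total = 29 + 17 = 46.
Step 2: Closures capture by reference, so add sees total = 46.
Step 3: f(0) returns 46 + 0 = 46

The answer is 46.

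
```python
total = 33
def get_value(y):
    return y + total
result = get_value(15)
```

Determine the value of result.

Step 1: total = 33 is defined globally.
Step 2: get_value(15) uses parameter y = 15 and looks up total from global scope = 33.
Step 3: result = 15 + 33 = 48

The answer is 48.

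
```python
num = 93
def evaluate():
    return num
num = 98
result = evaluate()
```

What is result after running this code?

Step 1: num is first set to 93, then reassigned to 98.
Step 2: evaluate() is called after the reassignment, so it looks up the current global num = 98.
Step 3: result = 98

The answer is 98.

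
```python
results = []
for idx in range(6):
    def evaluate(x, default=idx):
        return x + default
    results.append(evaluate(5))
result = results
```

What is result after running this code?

Step 1: Default argument default=idx is evaluated at function definition time.
Step 2: Each iteration creates evaluate with default = current idx value.
Step 3: evaluate(5) returns 5 + default. results = [5, 6, 7, 8, 9, 10]

The answer is [5, 6, 7, 8, 9, 10].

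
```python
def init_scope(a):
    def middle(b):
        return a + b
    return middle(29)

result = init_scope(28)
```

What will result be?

Step 1: init_scope(28) passes a = 28.
Step 2: middle(29) has b = 29, reads a = 28 from enclosing.
Step 3: result = 28 + 29 = 57

The answer is 57.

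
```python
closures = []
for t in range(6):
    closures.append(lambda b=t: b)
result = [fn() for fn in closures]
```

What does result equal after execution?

Step 1: Default arg b=t captures t at each iteration.
Step 2: Each lambda has its own default: 0, 1, ..., 5.
Step 3: result = [0, 1, 2, 3, 4, 5]

The answer is [0, 1, 2, 3, 4, 5].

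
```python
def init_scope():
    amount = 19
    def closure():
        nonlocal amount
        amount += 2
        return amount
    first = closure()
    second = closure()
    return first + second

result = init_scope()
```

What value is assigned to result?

Step 1: amount starts at 19.
Step 2: First call: amount = 19 + 2 = 21, returns 21.
Step 3: Second call: amount = 21 + 2 = 23, returns 23.
Step 4: result = 21 + 23 = 44

The answer is 44.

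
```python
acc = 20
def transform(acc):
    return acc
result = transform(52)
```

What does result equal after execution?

Step 1: Global acc = 20.
Step 2: transform(52) takes parameter acc = 52, which shadows the global.
Step 3: result = 52

The answer is 52.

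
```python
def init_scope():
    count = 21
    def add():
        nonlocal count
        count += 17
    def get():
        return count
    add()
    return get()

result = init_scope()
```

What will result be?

Step 1: count = 21. add() modifies it via nonlocal, get() reads it.
Step 2: add() makes count = 21 + 17 = 38.
Step 3: get() returns 38. result = 38

The answer is 38.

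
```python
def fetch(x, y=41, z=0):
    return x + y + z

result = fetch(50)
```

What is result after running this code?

Step 1: fetch(50) uses defaults y = 41, z = 0.
Step 2: Returns 50 + 41 + 0 = 91.
Step 3: result = 91

The answer is 91.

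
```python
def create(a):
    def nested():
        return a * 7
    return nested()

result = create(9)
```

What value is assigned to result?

Step 1: create(9) binds parameter a = 9.
Step 2: nested() accesses a = 9 from enclosing scope.
Step 3: result = 9 * 7 = 63

The answer is 63.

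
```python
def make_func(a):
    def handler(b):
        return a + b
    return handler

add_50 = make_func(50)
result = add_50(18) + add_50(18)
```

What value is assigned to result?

Step 1: add_50 captures a = 50.
Step 2: add_50(18) = 50 + 18 = 68, called twice.
Step 3: result = 68 + 68 = 136

The answer is 136.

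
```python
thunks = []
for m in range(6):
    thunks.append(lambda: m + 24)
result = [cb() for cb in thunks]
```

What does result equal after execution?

Step 1: All lambdas capture m by reference. After the loop, m = 5.
Step 2: Each call returns 5 + 24 = 29.
Step 3: result = [29, 29, 29, 29, 29, 29]

The answer is [29, 29, 29, 29, 29, 29].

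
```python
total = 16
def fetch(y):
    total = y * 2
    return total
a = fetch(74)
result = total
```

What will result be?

Step 1: Global total = 16.
Step 2: fetch(74) creates local total = 74 * 2 = 148.
Step 3: Global total unchanged because no global keyword. result = 16

The answer is 16.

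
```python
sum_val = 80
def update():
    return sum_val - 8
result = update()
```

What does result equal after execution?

Step 1: sum_val = 80 is defined globally.
Step 2: update() looks up sum_val from global scope = 80, then computes 80 - 8 = 72.
Step 3: result = 72

The answer is 72.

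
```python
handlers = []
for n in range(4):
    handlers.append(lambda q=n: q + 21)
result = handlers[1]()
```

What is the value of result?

Step 1: Default argument q=n captures n's value at definition time.
Step 2: handlers[1] was defined when n = 1, so q defaults to 1.
Step 3: result = 1 + 21 = 22 (default arg fixes the late binding issue)

The answer is 22.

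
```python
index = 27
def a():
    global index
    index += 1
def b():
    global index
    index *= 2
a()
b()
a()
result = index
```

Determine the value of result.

Step 1: index = 27.
Step 2: a(): index = 27 + 1 = 28.
Step 3: b(): index = 28 * 2 = 56.
Step 4: a(): index = 56 + 1 = 57

The answer is 57.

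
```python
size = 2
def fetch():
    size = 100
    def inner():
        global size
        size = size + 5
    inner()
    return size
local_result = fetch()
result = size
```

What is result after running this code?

Step 1: Global size = 2. fetch() creates local size = 100.
Step 2: inner() declares global size and adds 5: global size = 2 + 5 = 7.
Step 3: fetch() returns its local size = 100 (unaffected by inner).
Step 4: result = global size = 7

The answer is 7.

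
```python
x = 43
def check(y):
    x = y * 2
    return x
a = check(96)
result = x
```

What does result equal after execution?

Step 1: Global x = 43.
Step 2: check(96) creates local x = 96 * 2 = 192.
Step 3: Global x unchanged because no global keyword. result = 43

The answer is 43.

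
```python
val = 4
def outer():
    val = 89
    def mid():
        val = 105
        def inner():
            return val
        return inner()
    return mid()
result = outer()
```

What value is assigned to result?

Step 1: Three levels of shadowing: global 4, outer 89, mid 105.
Step 2: inner() finds val = 105 in enclosing mid() scope.
Step 3: result = 105

The answer is 105.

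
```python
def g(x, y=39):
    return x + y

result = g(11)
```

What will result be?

Step 1: g(11) uses default y = 39.
Step 2: Returns 11 + 39 = 50.
Step 3: result = 50

The answer is 50.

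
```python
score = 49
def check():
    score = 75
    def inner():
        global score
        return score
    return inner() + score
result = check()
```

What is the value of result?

Step 1: Global score = 49. check() shadows with local score = 75.
Step 2: inner() uses global keyword, so inner() returns global score = 49.
Step 3: check() returns 49 + 75 = 124

The answer is 124.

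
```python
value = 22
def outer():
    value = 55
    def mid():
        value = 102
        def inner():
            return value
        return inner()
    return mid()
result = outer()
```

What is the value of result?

Step 1: Three levels of shadowing: global 22, outer 55, mid 102.
Step 2: inner() finds value = 102 in enclosing mid() scope.
Step 3: result = 102

The answer is 102.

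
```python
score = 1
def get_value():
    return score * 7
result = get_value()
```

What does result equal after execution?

Step 1: score = 1 is defined globally.
Step 2: get_value() looks up score from global scope = 1, then computes 1 * 7 = 7.
Step 3: result = 7

The answer is 7.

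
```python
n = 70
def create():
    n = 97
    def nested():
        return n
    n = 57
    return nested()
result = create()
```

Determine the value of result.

Step 1: create() sets n = 97, then later n = 57.
Step 2: nested() is called after n is reassigned to 57. Closures capture variables by reference, not by value.
Step 3: result = 57

The answer is 57.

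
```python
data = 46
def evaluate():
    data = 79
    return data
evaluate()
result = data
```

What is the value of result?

Step 1: Global data = 46.
Step 2: evaluate() creates local data = 79 (shadow, not modification).
Step 3: After evaluate() returns, global data is unchanged. result = 46

The answer is 46.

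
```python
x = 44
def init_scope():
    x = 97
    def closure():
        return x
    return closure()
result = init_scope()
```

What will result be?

Step 1: x = 44 globally, but init_scope() defines x = 97 locally.
Step 2: closure() looks up x. Not in local scope, so checks enclosing scope (init_scope) and finds x = 97.
Step 3: result = 97

The answer is 97.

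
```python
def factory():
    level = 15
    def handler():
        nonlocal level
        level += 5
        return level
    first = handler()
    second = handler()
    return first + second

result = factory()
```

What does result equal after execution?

Step 1: level starts at 15.
Step 2: First call: level = 15 + 5 = 20, returns 20.
Step 3: Second call: level = 20 + 5 = 25, returns 25.
Step 4: result = 20 + 25 = 45

The answer is 45.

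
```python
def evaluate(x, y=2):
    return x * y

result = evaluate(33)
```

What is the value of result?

Step 1: evaluate(33) uses default y = 2.
Step 2: Returns 33 * 2 = 66.
Step 3: result = 66

The answer is 66.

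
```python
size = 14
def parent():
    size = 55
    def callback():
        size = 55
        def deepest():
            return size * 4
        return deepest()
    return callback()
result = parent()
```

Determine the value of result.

Step 1: deepest() looks up size through LEGB: not local, finds size = 55 in enclosing callback().
Step 2: Returns 55 * 4 = 220.
Step 3: result = 220

The answer is 220.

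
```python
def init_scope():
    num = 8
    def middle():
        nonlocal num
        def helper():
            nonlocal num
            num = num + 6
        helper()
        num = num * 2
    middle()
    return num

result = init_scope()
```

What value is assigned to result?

Step 1: num = 8.
Step 2: helper() adds 6: num = 8 + 6 = 14.
Step 3: middle() doubles: num = 14 * 2 = 28.
Step 4: result = 28

The answer is 28.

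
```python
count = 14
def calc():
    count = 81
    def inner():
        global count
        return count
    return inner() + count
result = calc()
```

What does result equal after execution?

Step 1: Global count = 14. calc() shadows with local count = 81.
Step 2: inner() uses global keyword, so inner() returns global count = 14.
Step 3: calc() returns 14 + 81 = 95

The answer is 95.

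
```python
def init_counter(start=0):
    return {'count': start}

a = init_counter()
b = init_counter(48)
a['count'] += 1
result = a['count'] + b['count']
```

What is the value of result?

Step 1: init_counter() returns a new dict each call (immutable default 0).
Step 2: a = {'count': 0}, b = {'count': 48}.
Step 3: a['count'] += 1 = 1. result = 1 + 48 = 49

The answer is 49.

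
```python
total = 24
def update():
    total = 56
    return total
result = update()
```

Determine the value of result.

Step 1: Global total = 24.
Step 2: update() creates local total = 56, shadowing the global.
Step 3: Returns local total = 56. result = 56

The answer is 56.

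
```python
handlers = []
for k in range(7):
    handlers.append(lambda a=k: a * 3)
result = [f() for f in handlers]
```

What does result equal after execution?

Step 1: Default arg a=k captures k at each iteration.
Step 2: handlers[k] has a defaulting to k, returns k * 3.
Step 3: result = [0, 3, 6, 9, 12, 15, 18]

The answer is [0, 3, 6, 9, 12, 15, 18].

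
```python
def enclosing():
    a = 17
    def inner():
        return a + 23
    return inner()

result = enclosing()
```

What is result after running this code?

Step 1: enclosing() defines a = 17.
Step 2: inner() reads a = 17 from enclosing scope, returns 17 + 23 = 40.
Step 3: result = 40

The answer is 40.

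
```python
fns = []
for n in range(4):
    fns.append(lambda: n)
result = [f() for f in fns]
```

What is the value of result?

Step 1: All 4 lambdas share the same variable n.
Step 2: After the loop, n = 3.
Step 3: Each call returns 3. result = [3, 3, 3, 3]

The answer is [3, 3, 3, 3].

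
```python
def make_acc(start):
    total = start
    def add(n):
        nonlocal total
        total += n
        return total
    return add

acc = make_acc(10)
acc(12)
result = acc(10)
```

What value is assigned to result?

Step 1: make_acc(10) creates closure with total = 10.
Step 2: First acc(12): total = 10 + 12 = 22.
Step 3: Second acc(10): total = 22 + 10 = 32. result = 32

The answer is 32.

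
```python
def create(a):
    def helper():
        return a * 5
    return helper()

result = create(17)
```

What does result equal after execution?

Step 1: create(17) binds parameter a = 17.
Step 2: helper() accesses a = 17 from enclosing scope.
Step 3: result = 17 * 5 = 85

The answer is 85.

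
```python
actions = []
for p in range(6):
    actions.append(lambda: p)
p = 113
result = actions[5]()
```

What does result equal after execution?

Step 1: Lambdas capture the variable p by reference, not by value.
Step 2: After the loop, p is reassigned to 113.
Step 3: actions[5]() looks up the current p = 113. result = 113

The answer is 113.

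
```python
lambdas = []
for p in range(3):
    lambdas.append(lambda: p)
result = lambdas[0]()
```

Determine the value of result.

Step 1: The loop creates 3 lambdas, all referencing the same variable p.
Step 2: After the loop, p = 2 (final value).
Step 3: lambdas[0]() looks up p at call time and finds 2. This is the late binding gotcha. result = 2

The answer is 2.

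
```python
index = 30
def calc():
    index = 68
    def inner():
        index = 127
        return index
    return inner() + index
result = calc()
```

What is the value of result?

Step 1: calc() has local index = 68. inner() has local index = 127.
Step 2: inner() returns its local index = 127.
Step 3: calc() returns 127 + its own index (68) = 195

The answer is 195.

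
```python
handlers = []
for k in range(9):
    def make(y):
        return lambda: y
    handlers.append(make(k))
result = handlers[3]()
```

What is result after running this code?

Step 1: make(k) creates a new scope capturing y = k at call time.
Step 2: handlers[3] = make(3), so its lambda captures y = 3.
Step 3: result = 3 (closure factory fixes late binding)

The answer is 3.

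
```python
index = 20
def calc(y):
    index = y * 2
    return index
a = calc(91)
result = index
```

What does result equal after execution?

Step 1: Global index = 20.
Step 2: calc(91) creates local index = 91 * 2 = 182.
Step 3: Global index unchanged because no global keyword. result = 20

The answer is 20.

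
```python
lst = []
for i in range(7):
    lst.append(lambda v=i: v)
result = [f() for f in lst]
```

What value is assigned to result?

Step 1: Default arg v=i captures i at each iteration.
Step 2: Each lambda has its own default: 0, 1, ..., 6.
Step 3: result = [0, 1, 2, 3, 4, 5, 6]

The answer is [0, 1, 2, 3, 4, 5, 6].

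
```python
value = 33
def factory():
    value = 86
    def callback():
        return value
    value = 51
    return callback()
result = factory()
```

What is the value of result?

Step 1: factory() sets value = 86, then later value = 51.
Step 2: callback() is called after value is reassigned to 51. Closures capture variables by reference, not by value.
Step 3: result = 51

The answer is 51.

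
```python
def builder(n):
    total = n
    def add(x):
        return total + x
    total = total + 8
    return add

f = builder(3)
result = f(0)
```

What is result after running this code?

Step 1: builder(3) sets total = 3, then total = 3 + 8 = 11.
Step 2: Closures capture by reference, so add sees total = 11.
Step 3: f(0) returns 11 + 0 = 11

The answer is 11.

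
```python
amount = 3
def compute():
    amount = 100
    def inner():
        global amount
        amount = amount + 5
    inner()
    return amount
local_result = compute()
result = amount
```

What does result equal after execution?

Step 1: Global amount = 3. compute() creates local amount = 100.
Step 2: inner() declares global amount and adds 5: global amount = 3 + 5 = 8.
Step 3: compute() returns its local amount = 100 (unaffected by inner).
Step 4: result = global amount = 8

The answer is 8.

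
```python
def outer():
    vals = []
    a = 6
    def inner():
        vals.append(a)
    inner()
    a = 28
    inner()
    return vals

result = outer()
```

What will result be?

Step 1: a = 6. inner() appends current a to vals.
Step 2: First inner(): appends 6. Then a = 28.
Step 3: Second inner(): appends 28 (closure sees updated a). result = [6, 28]

The answer is [6, 28].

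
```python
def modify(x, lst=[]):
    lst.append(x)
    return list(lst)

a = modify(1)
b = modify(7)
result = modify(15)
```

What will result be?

Step 1: Default list is shared. list() creates copies for return values.
Step 2: Internal list grows: [1] -> [1, 7] -> [1, 7, 15].
Step 3: result = [1, 7, 15]

The answer is [1, 7, 15].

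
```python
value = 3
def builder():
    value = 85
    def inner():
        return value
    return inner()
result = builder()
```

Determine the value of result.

Step 1: value = 3 globally, but builder() defines value = 85 locally.
Step 2: inner() looks up value. Not in local scope, so checks enclosing scope (builder) and finds value = 85.
Step 3: result = 85

The answer is 85.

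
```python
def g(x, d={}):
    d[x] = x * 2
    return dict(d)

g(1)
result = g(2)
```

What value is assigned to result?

Step 1: Mutable default dict is shared across calls.
Step 2: First call adds 1: 2. Second call adds 2: 4.
Step 3: result = {1: 2, 2: 4}

The answer is {1: 2, 2: 4}.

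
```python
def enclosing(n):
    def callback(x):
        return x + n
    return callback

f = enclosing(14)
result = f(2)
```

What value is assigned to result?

Step 1: enclosing(14) creates a closure that captures n = 14.
Step 2: f(2) calls the closure with x = 2, returning 2 + 14 = 16.
Step 3: result = 16

The answer is 16.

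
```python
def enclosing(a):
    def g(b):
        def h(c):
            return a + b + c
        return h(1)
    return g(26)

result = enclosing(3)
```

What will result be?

Step 1: a = 3, b = 26, c = 1 across three nested scopes.
Step 2: h() accesses all three via LEGB rule.
Step 3: result = 3 + 26 + 1 = 30

The answer is 30.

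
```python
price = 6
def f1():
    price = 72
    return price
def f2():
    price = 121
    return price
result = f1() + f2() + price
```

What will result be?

Step 1: Each function shadows global price with its own local.
Step 2: f1() returns 72, f2() returns 121.
Step 3: Global price = 6 is unchanged. result = 72 + 121 + 6 = 199

The answer is 199.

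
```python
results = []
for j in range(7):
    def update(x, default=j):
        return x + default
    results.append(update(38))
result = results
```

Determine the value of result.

Step 1: Default argument default=j is evaluated at function definition time.
Step 2: Each iteration creates update with default = current j value.
Step 3: update(38) returns 38 + default. results = [38, 39, 40, 41, 42, 43, 44]

The answer is [38, 39, 40, 41, 42, 43, 44].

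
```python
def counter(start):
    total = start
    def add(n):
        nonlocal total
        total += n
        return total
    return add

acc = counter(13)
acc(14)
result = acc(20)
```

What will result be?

Step 1: counter(13) creates closure with total = 13.
Step 2: First acc(14): total = 13 + 14 = 27.
Step 3: Second acc(20): total = 27 + 20 = 47. result = 47

The answer is 47.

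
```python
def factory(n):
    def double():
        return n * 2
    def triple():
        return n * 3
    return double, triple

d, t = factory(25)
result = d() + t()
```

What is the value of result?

Step 1: Both closures capture the same n = 25.
Step 2: d() = 25 * 2 = 50, t() = 25 * 3 = 75.
Step 3: result = 50 + 75 = 125

The answer is 125.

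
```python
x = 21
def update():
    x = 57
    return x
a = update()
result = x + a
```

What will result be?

Step 1: Global x = 21. update() returns local x = 57.
Step 2: a = 57. Global x still = 21.
Step 3: result = 21 + 57 = 78

The answer is 78.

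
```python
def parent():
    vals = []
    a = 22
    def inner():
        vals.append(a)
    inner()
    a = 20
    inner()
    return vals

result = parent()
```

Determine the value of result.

Step 1: a = 22. inner() appends current a to vals.
Step 2: First inner(): appends 22. Then a = 20.
Step 3: Second inner(): appends 20 (closure sees updated a). result = [22, 20]

The answer is [22, 20].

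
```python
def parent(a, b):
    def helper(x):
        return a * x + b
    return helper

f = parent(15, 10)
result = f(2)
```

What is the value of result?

Step 1: parent(15, 10) captures a = 15, b = 10.
Step 2: f(2) computes 15 * 2 + 10 = 40.
Step 3: result = 40

The answer is 40.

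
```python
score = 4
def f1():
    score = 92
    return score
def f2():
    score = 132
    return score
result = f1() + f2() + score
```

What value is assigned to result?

Step 1: Each function shadows global score with its own local.
Step 2: f1() returns 92, f2() returns 132.
Step 3: Global score = 4 is unchanged. result = 92 + 132 + 4 = 228

The answer is 228.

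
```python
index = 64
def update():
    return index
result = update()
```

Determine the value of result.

Step 1: index = 64 is defined in the global scope.
Step 2: update() looks up index. No local index exists, so Python checks the global scope via LEGB rule and finds index = 64.
Step 3: result = 64

The answer is 64.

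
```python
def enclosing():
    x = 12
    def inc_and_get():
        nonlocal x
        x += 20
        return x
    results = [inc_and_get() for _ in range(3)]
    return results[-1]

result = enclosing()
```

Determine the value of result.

Step 1: x = 12.
Step 2: Three calls to inc_and_get(), each adding 20.
Step 3: Last value = 12 + 20 * 3 = 72

The answer is 72.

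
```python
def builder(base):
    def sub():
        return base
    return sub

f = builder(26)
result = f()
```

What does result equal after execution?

Step 1: builder(26) creates closure capturing base = 26.
Step 2: f() returns the captured base = 26.
Step 3: result = 26

The answer is 26.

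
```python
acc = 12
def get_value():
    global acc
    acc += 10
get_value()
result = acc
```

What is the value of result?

Step 1: acc = 12 globally.
Step 2: get_value() modifies global acc: acc += 10 = 22.
Step 3: result = 22

The answer is 22.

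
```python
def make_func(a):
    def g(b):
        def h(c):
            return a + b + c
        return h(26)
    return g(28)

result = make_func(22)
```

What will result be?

Step 1: a = 22, b = 28, c = 26 across three nested scopes.
Step 2: h() accesses all three via LEGB rule.
Step 3: result = 22 + 28 + 26 = 76

The answer is 76.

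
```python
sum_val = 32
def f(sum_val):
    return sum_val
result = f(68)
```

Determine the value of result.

Step 1: Global sum_val = 32.
Step 2: f(68) takes parameter sum_val = 68, which shadows the global.
Step 3: result = 68

The answer is 68.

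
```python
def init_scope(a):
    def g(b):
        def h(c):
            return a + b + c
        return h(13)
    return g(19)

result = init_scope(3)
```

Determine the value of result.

Step 1: a = 3, b = 19, c = 13 across three nested scopes.
Step 2: h() accesses all three via LEGB rule.
Step 3: result = 3 + 19 + 13 = 35

The answer is 35.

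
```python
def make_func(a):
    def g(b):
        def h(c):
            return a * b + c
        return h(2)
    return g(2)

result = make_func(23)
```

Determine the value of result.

Step 1: a = 23, b = 2, c = 2.
Step 2: h() computes a * b + c = 23 * 2 + 2 = 48.
Step 3: result = 48

The answer is 48.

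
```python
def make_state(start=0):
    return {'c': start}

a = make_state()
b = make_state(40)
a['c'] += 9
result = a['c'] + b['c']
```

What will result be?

Step 1: make_state() returns a new dict each call (immutable default 0).
Step 2: a = {'c': 0}, b = {'c': 40}.
Step 3: a['c'] += 9 = 9. result = 9 + 40 = 49

The answer is 49.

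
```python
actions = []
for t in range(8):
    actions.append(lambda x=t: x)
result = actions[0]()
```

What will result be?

Step 1: Default argument x=t captures t's value at each iteration.
Step 2: actions[0] captured x = 0 when t was 0.
Step 3: result = 0

The answer is 0.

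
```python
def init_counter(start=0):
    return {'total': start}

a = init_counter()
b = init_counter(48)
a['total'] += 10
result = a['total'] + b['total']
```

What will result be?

Step 1: init_counter() returns a new dict each call (immutable default 0).
Step 2: a = {'total': 0}, b = {'total': 48}.
Step 3: a['total'] += 10 = 10. result = 10 + 48 = 58

The answer is 58.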